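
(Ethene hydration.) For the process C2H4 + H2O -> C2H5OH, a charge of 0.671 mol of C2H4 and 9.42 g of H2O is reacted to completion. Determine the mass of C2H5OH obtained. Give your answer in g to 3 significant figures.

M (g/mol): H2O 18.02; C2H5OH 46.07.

24.1 g

n(C2H4) = 0.6710 mol
n(H2O) = 9.420 / 18.02 = 0.5228 mol
n/ν for C2H4 = 0.6710/1 = 0.6710
n/ν for H2O = 0.5228/1 = 0.5228
Smallest n/ν is H2O → limiting reagent.
n(C2H5OH) = (1/1) × 0.5228 = 0.5228 mol
mass = 0.5228 × 46.07 = 24.09 g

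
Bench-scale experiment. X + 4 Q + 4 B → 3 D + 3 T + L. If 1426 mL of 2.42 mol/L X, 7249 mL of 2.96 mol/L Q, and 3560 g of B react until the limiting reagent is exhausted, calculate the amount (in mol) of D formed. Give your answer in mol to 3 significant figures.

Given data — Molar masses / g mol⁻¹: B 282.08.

n(X) = 2.42 × 1426/1000 = 3.451 mol
n(Q) = 2.96 × 7249/1000 = 21.46 mol
n(B) = 3560 / 282.08 = 12.62 mol
n/ν for X = 3.451/1 = 3.451
n/ν for Q = 21.46/4 = 5.365
n/ν for B = 12.62/4 = 3.155
Smallest n/ν is B → limiting reagent.
n(D) = (3/4) × 12.62 = 9.465 mol

9.47 mol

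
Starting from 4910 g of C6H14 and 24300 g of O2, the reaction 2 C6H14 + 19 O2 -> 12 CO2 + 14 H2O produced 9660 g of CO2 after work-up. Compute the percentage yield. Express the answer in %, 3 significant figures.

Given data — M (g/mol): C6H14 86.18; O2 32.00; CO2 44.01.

64.2 %

n(C6H14) = 4910 / 86.18 = 56.97 mol
n(O2) = 24300 / 32.00 = 759.4 mol
n/ν → C6H14: 28.49, O2: 39.97; C6H14 is limiting.
theoretical n(CO2) = (12/2) × 56.97 = 341.8 mol → 15040 g
% yield = 9660 / 15040 × 100 = 64.23 %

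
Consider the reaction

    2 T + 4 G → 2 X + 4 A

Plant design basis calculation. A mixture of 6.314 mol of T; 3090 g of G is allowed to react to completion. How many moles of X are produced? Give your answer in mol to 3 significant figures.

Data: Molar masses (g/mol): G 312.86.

4.94 mol

n(T) = 6.314 mol
n(G) = 3090 / 312.86 = 9.877 mol
n/ν for T = 6.314/2 = 3.157
n/ν for G = 9.877/4 = 2.469
Smallest n/ν is G → limiting reagent.
n(X) = (2/4) × 9.877 = 4.939 mol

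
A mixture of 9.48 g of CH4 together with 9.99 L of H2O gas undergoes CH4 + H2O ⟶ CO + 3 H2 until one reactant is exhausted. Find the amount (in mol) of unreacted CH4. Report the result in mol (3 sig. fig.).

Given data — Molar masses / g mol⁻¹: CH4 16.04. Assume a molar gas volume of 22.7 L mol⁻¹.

0.151 mol

n(CH4) = 9.480 / 16.04 = 0.5910 mol
n(H2O) = 9.990 / 22.7 = 0.4401 mol
n/ν → CH4: 0.5910, H2O: 0.4401; H2O is limiting.
CH4 consumed = (1/1) × 0.4401 = 0.4401 mol
CH4 remaining = 0.5910 − 0.4401 = 0.1509 mol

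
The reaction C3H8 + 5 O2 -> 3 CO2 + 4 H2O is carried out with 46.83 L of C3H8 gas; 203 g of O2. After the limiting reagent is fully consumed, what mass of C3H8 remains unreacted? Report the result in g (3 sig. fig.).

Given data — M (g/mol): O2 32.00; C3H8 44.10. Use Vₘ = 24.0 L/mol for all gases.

30.1 g

n(C3H8) = 46.83 / 24.0 = 1.951 mol
n(O2) = 203.0 / 32.00 = 6.344 mol
n/ν for C3H8 = 1.951/1 = 1.951
n/ν for O2 = 6.344/5 = 1.269
Smallest n/ν is O2 → limiting reagent.
C3H8 consumed = (1/5) × 6.344 = 1.269 mol
C3H8 remaining = 1.951 − 1.269 = 0.6820 mol
mass = 0.6820 × 44.10 = 30.08 g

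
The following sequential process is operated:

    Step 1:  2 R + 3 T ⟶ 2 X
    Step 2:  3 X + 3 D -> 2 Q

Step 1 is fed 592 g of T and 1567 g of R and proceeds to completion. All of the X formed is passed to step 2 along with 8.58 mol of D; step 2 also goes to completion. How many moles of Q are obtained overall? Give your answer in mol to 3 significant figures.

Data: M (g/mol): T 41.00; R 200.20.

5.22 mol

Step 1:
n(T) = 592.0 / 41.00 = 14.44 mol
n(R) = 1567 / 200.20 = 7.827 mol
n/ν → T: 4.813, R: 3.914; R is limiting.
n(X) produced = (2/2) × 7.827 = 7.827 mol
Step 2:
n(X) available = 7.827 mol
n(D) = 8.580 mol
n/ν → X: 2.609, D: 2.860; X is limiting.
n(Q) = (2/3) × 7.827 = 5.218 mol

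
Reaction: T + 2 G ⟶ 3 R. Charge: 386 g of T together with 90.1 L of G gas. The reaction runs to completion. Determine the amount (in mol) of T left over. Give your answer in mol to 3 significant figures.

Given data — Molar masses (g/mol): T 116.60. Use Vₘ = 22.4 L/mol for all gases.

1.30 mol

n(T) = 386.0 / 116.60 = 3.310 mol
n(G) = 90.10 / 22.4 = 4.022 mol
n/ν for T = 3.310/1 = 3.310
n/ν for G = 4.022/2 = 2.011
Smallest n/ν is G → limiting reagent.
T consumed = (1/2) × 4.022 = 2.011 mol
T remaining = 3.310 − 2.011 = 1.299 mol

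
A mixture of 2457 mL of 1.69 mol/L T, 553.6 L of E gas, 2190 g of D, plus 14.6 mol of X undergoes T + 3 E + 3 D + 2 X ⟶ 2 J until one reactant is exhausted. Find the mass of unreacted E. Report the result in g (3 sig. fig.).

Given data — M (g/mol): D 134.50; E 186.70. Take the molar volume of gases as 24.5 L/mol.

n(T) = 1.69 × 2457/1000 = 4.152 mol
n(E) = 553.6 / 24.5 = 22.60 mol
n(D) = 2190 / 134.50 = 16.28 mol
n(X) = 14.60 mol
n/ν for T = 4.152/1 = 4.152
n/ν for E = 22.60/3 = 7.533
n/ν for D = 16.28/3 = 5.427
n/ν for X = 14.60/2 = 7.300
Smallest n/ν is T → limiting reagent.
E consumed = (3/1) × 4.152 = 12.46 mol
E remaining = 22.60 − 12.46 = 10.14 mol
mass = 10.14 × 186.70 = 1893 g

1890 g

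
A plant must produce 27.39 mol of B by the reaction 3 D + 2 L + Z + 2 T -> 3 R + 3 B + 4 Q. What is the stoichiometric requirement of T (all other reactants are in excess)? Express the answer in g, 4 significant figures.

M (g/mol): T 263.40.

n(B) = 27.39 mol
n(T) = (2/3) × 27.39 = 18.26 mol
mass = 18.26 × 263.40 = 4810 g

4810 g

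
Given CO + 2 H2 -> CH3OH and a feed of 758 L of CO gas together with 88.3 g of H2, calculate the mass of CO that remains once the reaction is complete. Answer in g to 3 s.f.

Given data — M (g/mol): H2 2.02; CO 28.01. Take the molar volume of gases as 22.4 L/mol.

336 g

n(CO) = 758.0 / 22.4 = 33.84 mol
n(H2) = 88.30 / 2.02 = 43.71 mol
n/ν for CO = 33.84/1 = 33.84
n/ν for H2 = 43.71/2 = 21.86
Smallest n/ν is H2 → limiting reagent.
CO consumed = (1/2) × 43.71 = 21.86 mol
CO remaining = 33.84 − 21.86 = 11.98 mol
mass = 11.98 × 28.01 = 335.6 g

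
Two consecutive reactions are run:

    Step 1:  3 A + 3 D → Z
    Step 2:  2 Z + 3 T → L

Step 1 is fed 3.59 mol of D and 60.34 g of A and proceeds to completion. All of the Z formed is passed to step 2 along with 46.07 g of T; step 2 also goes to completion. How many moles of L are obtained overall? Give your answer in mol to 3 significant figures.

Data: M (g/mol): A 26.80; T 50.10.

0.307 mol

Step 1:
n(D) = 3.590 mol
n(A) = 60.34 / 26.80 = 2.251 mol
n/ν for D = 3.590/3 = 1.197
n/ν for A = 2.251/3 = 0.7503
Smallest n/ν is A → limiting reagent.
n(Z) produced = (1/3) × 2.251 = 0.7503 mol
Step 2:
n(Z) available = 0.7503 mol
n(T) = 46.07 / 50.10 = 0.9196 mol
n/ν for Z = 0.7503/2 = 0.3752
n/ν for T = 0.9196/3 = 0.3065
Smallest n/ν is T → limiting reagent.
n(L) = (1/3) × 0.9196 = 0.3065 mol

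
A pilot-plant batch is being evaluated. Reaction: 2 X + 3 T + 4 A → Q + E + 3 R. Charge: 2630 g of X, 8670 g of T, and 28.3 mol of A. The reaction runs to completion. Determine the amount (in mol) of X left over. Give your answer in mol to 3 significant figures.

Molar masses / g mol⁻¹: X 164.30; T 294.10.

n(X) = 2630 / 164.30 = 16.01 mol
n(T) = 8670 / 294.10 = 29.48 mol
n(A) = 28.30 mol
n/ν → X: 8.005, T: 9.827, A: 7.075; A is limiting.
X consumed = (2/4) × 28.30 = 14.15 mol
X remaining = 16.01 − 14.15 = 1.860 mol

1.86 mol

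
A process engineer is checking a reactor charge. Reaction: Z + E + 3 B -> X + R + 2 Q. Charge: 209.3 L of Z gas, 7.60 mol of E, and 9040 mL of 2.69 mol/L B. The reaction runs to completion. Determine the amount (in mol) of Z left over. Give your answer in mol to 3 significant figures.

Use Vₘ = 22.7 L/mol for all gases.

1.62 mol

n(Z) = 209.3 / 22.7 = 9.220 mol
n(E) = 7.600 mol
n(B) = 2.69 × 9040/1000 = 24.32 mol
n/ν for Z = 9.220/1 = 9.220
n/ν for E = 7.600/1 = 7.600
n/ν for B = 24.32/3 = 8.107
Smallest n/ν is E → limiting reagent.
Z consumed = (1/1) × 7.600 = 7.600 mol
Z remaining = 9.220 − 7.600 = 1.620 mol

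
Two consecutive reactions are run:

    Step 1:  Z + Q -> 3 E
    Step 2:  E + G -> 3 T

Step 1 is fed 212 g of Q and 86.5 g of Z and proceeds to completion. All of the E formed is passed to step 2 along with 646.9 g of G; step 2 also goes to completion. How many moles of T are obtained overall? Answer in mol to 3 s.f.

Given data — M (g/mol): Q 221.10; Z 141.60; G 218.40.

Step 1:
n(Q) = 212.0 / 221.10 = 0.9588 mol
n(Z) = 86.50 / 141.60 = 0.6109 mol
n/ν for Q = 0.9588/1 = 0.9588
n/ν for Z = 0.6109/1 = 0.6109
Smallest n/ν is Z → limiting reagent.
n(E) produced = (3/1) × 0.6109 = 1.833 mol
Step 2:
n(E) available = 1.833 mol
n(G) = 646.9 / 218.40 = 2.962 mol
n/ν for E = 1.833/1 = 1.833
n/ν for G = 2.962/1 = 2.962
Smallest n/ν is E → limiting reagent.
n(T) = (3/1) × 1.833 = 5.499 mol

5.50 mol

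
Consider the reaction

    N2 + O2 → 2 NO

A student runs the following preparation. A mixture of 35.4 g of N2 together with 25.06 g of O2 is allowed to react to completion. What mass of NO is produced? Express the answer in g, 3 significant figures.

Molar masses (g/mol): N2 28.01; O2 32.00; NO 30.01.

47.0 g

n(N2) = 35.40 / 28.01 = 1.264 mol
n(O2) = 25.06 / 32.00 = 0.7831 mol
n/ν → N2: 1.264, O2: 0.7831; O2 is limiting.
n(NO) = (2/1) × 0.7831 = 1.566 mol
mass = 1.566 × 30.01 = 47.00 g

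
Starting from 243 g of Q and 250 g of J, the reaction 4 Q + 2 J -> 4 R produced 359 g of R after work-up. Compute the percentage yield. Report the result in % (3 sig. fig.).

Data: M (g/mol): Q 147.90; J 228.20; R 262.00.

83.4 %

n(Q) = 243.0 / 147.90 = 1.643 mol
n(J) = 250.0 / 228.20 = 1.096 mol
n/ν for Q = 1.643/4 = 0.4108
n/ν for J = 1.096/2 = 0.5480
Smallest n/ν is Q → limiting reagent.
theoretical n(R) = (4/4) × 1.643 = 1.643 mol → 430.5 g
% yield = 359 / 430.5 × 100 = 83.39 %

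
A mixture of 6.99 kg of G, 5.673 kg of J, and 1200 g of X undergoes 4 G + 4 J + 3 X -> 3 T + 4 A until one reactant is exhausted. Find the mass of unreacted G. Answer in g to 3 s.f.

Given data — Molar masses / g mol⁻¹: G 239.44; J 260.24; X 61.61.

1770 g

n(G) = 6.990×1000 / 239.44 = 29.19 mol
n(J) = 5.673×1000 / 260.24 = 21.80 mol
n(X) = 1200 / 61.61 = 19.48 mol
n/ν → G: 7.298, J: 5.450, X: 6.493; J is limiting.
G consumed = (4/4) × 21.80 = 21.80 mol
G remaining = 29.19 − 21.80 = 7.390 mol
mass = 7.390 × 239.44 = 1769 g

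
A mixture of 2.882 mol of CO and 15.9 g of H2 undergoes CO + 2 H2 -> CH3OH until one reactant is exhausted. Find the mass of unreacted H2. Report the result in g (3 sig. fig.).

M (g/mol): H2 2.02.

4.26 g

n(CO) = 2.882 mol
n(H2) = 15.90 / 2.02 = 7.871 mol
n/ν for CO = 2.882/1 = 2.882
n/ν for H2 = 7.871/2 = 3.936
Smallest n/ν is CO → limiting reagent.
H2 consumed = (2/1) × 2.882 = 5.764 mol
H2 remaining = 7.871 − 5.764 = 2.107 mol
mass = 2.107 × 2.02 = 4.256 g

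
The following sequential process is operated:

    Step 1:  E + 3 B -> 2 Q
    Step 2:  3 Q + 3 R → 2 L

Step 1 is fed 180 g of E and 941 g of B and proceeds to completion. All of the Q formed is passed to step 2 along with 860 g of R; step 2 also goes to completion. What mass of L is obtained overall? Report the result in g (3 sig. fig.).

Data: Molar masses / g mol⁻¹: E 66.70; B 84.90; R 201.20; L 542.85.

1550 g

Step 1:
n(E) = 180.0 / 66.70 = 2.699 mol
n(B) = 941.0 / 84.90 = 11.08 mol
n/ν for E = 2.699/1 = 2.699
n/ν for B = 11.08/3 = 3.693
Smallest n/ν is E → limiting reagent.
n(Q) produced = (2/1) × 2.699 = 5.398 mol
Step 2:
n(Q) available = 5.398 mol
n(R) = 860.0 / 201.20 = 4.274 mol
n/ν for Q = 5.398/3 = 1.799
n/ν for R = 4.274/3 = 1.425
Smallest n/ν is R → limiting reagent.
n(L) = (2/3) × 4.274 = 2.849 mol
mass = 2.849 × 542.85 = 1547 g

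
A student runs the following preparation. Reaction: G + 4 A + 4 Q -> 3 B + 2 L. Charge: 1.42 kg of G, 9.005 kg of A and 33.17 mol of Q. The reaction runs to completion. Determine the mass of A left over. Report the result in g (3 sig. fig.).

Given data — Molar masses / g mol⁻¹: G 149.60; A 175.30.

3190 g

n(G) = 1.420×1000 / 149.60 = 9.492 mol
n(A) = 9.005×1000 / 175.30 = 51.37 mol
n(Q) = 33.17 mol
n/ν for G = 9.492/1 = 9.492
n/ν for A = 51.37/4 = 12.84
n/ν for Q = 33.17/4 = 8.293
Smallest n/ν is Q → limiting reagent.
A consumed = (4/4) × 33.17 = 33.17 mol
A remaining = 51.37 − 33.17 = 18.20 mol
mass = 18.20 × 175.30 = 3190 g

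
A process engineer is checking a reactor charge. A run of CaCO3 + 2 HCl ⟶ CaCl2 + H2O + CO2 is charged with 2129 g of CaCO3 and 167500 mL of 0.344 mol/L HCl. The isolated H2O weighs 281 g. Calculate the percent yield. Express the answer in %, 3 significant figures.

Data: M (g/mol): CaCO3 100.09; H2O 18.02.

73.3 %

n(CaCO3) = 2129 / 100.09 = 21.27 mol
n(HCl) = 0.344 × 167500/1000 = 57.62 mol
n/ν for CaCO3 = 21.27/1 = 21.27
n/ν for HCl = 57.62/2 = 28.81
Smallest n/ν is CaCO3 → limiting reagent.
theoretical n(H2O) = (1/1) × 21.27 = 21.27 mol → 383.3 g
% yield = 281 / 383.3 × 100 = 73.31 %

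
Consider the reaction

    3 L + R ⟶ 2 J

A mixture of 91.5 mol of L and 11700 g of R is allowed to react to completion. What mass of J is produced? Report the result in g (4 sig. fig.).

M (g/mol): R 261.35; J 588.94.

n(L) = 91.50 mol
n(R) = 11700 / 261.35 = 44.77 mol
n/ν → L: 30.50, R: 44.77; L is limiting.
n(J) = (2/3) × 91.50 = 61.00 mol
mass = 61.00 × 588.94 = 35930 g

35930 g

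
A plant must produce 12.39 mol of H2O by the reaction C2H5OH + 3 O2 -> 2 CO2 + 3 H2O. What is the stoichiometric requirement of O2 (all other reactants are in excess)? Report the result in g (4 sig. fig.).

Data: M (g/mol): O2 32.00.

396.5 g

n(H2O) = 12.39 mol
n(O2) = (3/3) × 12.39 = 12.39 mol
mass = 12.39 × 32.00 = 396.5 g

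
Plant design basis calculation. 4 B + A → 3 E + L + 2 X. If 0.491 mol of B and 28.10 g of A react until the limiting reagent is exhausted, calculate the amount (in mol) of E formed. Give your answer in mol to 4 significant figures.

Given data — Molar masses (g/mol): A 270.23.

n(B) = 0.4910 mol
n(A) = 28.10 / 270.23 = 0.1040 mol
n/ν for B = 0.4910/4 = 0.1228
n/ν for A = 0.1040/1 = 0.1040
Smallest n/ν is A → limiting reagent.
n(E) = (3/1) × 0.1040 = 0.3120 mol

0.3120 mol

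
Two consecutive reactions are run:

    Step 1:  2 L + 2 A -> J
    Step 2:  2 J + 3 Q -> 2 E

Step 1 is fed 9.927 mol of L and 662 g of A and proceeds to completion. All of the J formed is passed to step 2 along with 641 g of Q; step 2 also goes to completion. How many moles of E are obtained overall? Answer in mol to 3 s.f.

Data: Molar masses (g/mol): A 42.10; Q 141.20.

Step 1:
n(L) = 9.927 mol
n(A) = 662.0 / 42.10 = 15.72 mol
n/ν for L = 9.927/2 = 4.964
n/ν for A = 15.72/2 = 7.860
Smallest n/ν is L → limiting reagent.
n(J) produced = (1/2) × 9.927 = 4.964 mol
Step 2:
n(J) available = 4.964 mol
n(Q) = 641.0 / 141.20 = 4.540 mol
n/ν for J = 4.964/2 = 2.482
n/ν for Q = 4.540/3 = 1.513
Smallest n/ν is Q → limiting reagent.
n(E) = (2/3) × 4.540 = 3.027 mol

3.03 mol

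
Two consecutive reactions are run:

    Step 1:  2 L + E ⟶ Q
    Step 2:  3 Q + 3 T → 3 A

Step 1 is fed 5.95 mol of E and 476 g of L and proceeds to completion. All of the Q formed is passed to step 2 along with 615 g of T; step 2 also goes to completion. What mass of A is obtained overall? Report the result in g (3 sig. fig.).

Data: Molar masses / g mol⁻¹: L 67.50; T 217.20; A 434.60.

Step 1:
n(E) = 5.950 mol
n(L) = 476.0 / 67.50 = 7.052 mol
n/ν for E = 5.950/1 = 5.950
n/ν for L = 7.052/2 = 3.526
Smallest n/ν is L → limiting reagent.
n(Q) produced = (1/2) × 7.052 = 3.526 mol
Step 2:
n(Q) available = 3.526 mol
n(T) = 615.0 / 217.20 = 2.831 mol
n/ν for Q = 3.526/3 = 1.175
n/ν for T = 2.831/3 = 0.9437
Smallest n/ν is T → limiting reagent.
n(A) = (3/3) × 2.831 = 2.831 mol
mass = 2.831 × 434.60 = 1230 g

1230 g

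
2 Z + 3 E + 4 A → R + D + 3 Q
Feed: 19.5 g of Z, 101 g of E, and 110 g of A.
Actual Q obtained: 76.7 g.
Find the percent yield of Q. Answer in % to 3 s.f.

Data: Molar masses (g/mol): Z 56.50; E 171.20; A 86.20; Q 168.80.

87.8 %

n(Z) = 19.50 / 56.50 = 0.3451 mol
n(E) = 101.0 / 171.20 = 0.5900 mol
n(A) = 110.0 / 86.20 = 1.276 mol
n/ν for Z = 0.3451/2 = 0.1726
n/ν for E = 0.5900/3 = 0.1967
n/ν for A = 1.276/4 = 0.3190
Smallest n/ν is Z → limiting reagent.
theoretical n(Q) = (3/2) × 0.3451 = 0.5177 mol → 87.39 g
% yield = 76.7 / 87.39 × 100 = 87.77 %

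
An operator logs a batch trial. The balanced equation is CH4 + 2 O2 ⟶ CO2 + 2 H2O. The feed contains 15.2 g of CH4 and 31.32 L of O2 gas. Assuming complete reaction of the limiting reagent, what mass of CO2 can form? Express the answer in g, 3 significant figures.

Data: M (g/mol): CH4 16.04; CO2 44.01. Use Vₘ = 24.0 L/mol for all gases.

n(CH4) = 15.20 / 16.04 = 0.9476 mol
n(O2) = 31.32 / 24.0 = 1.305 mol
n/ν → CH4: 0.9476, O2: 0.6525; O2 is limiting.
n(CO2) = (1/2) × 1.305 = 0.6525 mol
mass = 0.6525 × 44.01 = 28.72 g

28.7 g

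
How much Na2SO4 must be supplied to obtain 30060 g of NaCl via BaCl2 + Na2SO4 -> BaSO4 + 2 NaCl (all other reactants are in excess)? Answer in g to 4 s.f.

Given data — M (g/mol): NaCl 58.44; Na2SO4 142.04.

n(NaCl) = 30060 / 58.44 = 514.4 mol
n(Na2SO4) = (1/2) × 514.4 = 257.2 mol
mass = 257.2 × 142.04 = 36530 g

36530 g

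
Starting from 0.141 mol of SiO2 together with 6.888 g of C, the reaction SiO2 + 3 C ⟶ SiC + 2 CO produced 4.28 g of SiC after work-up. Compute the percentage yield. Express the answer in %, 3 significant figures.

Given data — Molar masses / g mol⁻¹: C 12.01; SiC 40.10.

n(SiO2) = 0.1410 mol
n(C) = 6.888 / 12.01 = 0.5735 mol
n/ν for SiO2 = 0.1410/1 = 0.1410
n/ν for C = 0.5735/3 = 0.1912
Smallest n/ν is SiO2 → limiting reagent.
theoretical n(SiC) = (1/1) × 0.1410 = 0.1410 mol → 5.654 g
% yield = 4.28 / 5.654 × 100 = 75.70 %

75.7 %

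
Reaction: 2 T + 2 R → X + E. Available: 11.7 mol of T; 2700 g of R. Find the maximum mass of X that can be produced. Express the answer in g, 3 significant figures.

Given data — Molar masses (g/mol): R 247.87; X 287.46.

1570 g

n(T) = 11.70 mol
n(R) = 2700 / 247.87 = 10.89 mol
n/ν → T: 5.850, R: 5.445; R is limiting.
n(X) = (1/2) × 10.89 = 5.445 mol
mass = 5.445 × 287.46 = 1565 g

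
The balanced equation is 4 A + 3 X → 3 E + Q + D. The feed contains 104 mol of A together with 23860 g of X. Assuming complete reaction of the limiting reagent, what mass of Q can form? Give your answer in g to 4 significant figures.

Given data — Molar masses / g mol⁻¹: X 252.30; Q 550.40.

n(A) = 104.0 mol
n(X) = 23860 / 252.30 = 94.57 mol
n/ν → A: 26.00, X: 31.52; A is limiting.
n(Q) = (1/4) × 104.0 = 26.00 mol
mass = 26.00 × 550.40 = 14310 g

14310 g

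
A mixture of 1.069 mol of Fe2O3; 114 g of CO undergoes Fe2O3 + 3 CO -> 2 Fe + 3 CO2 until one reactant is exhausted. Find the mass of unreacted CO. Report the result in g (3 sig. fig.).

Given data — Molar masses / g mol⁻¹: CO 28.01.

n(Fe2O3) = 1.069 mol
n(CO) = 114.0 / 28.01 = 4.070 mol
n/ν → Fe2O3: 1.069, CO: 1.357; Fe2O3 is limiting.
CO consumed = (3/1) × 1.069 = 3.207 mol
CO remaining = 4.070 − 3.207 = 0.8630 mol
mass = 0.8630 × 28.01 = 24.17 g

24.2 g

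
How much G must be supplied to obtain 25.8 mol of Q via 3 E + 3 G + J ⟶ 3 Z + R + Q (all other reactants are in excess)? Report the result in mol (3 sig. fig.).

77.4 mol

n(Q) = 25.80 mol
n(G) = (3/1) × 25.80 = 77.40 mol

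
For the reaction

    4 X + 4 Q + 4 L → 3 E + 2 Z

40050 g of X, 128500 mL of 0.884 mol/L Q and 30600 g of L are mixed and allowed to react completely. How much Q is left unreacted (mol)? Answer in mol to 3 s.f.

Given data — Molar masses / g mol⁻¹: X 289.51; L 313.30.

15.9 mol

n(X) = 40050 / 289.51 = 138.3 mol
n(Q) = 0.884 × 128500/1000 = 113.6 mol
n(L) = 30600 / 313.30 = 97.67 mol
n/ν for X = 138.3/4 = 34.58
n/ν for Q = 113.6/4 = 28.40
n/ν for L = 97.67/4 = 24.42
Smallest n/ν is L → limiting reagent.
Q consumed = (4/4) × 97.67 = 97.67 mol
Q remaining = 113.6 − 97.67 = 15.93 mol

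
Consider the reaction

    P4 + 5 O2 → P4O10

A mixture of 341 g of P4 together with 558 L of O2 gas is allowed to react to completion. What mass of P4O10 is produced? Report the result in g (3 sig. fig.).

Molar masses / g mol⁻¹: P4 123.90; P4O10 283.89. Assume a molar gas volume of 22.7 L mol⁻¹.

n(P4) = 341.0 / 123.90 = 2.752 mol
n(O2) = 558.0 / 22.7 = 24.58 mol
n/ν → P4: 2.752, O2: 4.916; P4 is limiting.
n(P4O10) = (1/1) × 2.752 = 2.752 mol
mass = 2.752 × 283.89 = 781.3 g

781 g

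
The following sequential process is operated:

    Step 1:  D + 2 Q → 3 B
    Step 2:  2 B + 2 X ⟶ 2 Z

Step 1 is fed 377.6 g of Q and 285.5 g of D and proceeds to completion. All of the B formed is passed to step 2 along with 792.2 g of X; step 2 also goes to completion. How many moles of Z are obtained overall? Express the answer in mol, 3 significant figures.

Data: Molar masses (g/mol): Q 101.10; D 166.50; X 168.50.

Step 1:
n(Q) = 377.6 / 101.10 = 3.735 mol
n(D) = 285.5 / 166.50 = 1.715 mol
n/ν for Q = 3.735/2 = 1.868
n/ν for D = 1.715/1 = 1.715
Smallest n/ν is D → limiting reagent.
n(B) produced = (3/1) × 1.715 = 5.145 mol
Step 2:
n(B) available = 5.145 mol
n(X) = 792.2 / 168.50 = 4.701 mol
n/ν for B = 5.145/2 = 2.573
n/ν for X = 4.701/2 = 2.351
Smallest n/ν is X → limiting reagent.
n(Z) = (2/2) × 4.701 = 4.701 mol

4.70 mol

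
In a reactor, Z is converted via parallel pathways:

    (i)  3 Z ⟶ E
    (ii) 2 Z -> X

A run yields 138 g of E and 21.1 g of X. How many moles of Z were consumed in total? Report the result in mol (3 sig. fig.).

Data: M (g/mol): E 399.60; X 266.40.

n(E) = 138 / 399.60 = 0.3453 mol
n(X) = 21.1 / 266.40 = 0.07920 mol
n(Z) via (i) = (3/1)×0.3453 = 1.036 mol
n(Z) via (ii) = (2/1)×0.07920 = 0.1584 mol
total n(Z) = 1.036 + 0.1584 = 1.194 mol

1.19 mol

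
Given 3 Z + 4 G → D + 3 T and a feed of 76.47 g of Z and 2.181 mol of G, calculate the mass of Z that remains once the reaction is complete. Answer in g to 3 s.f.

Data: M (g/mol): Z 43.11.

n(Z) = 76.47 / 43.11 = 1.774 mol
n(G) = 2.181 mol
n/ν for Z = 1.774/3 = 0.5913
n/ν for G = 2.181/4 = 0.5453
Smallest n/ν is G → limiting reagent.
Z consumed = (3/4) × 2.181 = 1.636 mol
Z remaining = 1.774 − 1.636 = 0.1380 mol
mass = 0.1380 × 43.11 = 5.949 g

5.95 g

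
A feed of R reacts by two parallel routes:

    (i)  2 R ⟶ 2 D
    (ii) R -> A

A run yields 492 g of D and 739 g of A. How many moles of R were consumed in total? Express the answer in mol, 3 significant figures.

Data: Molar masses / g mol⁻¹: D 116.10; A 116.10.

10.6 mol

n(D) = 492 / 116.10 = 4.238 mol
n(A) = 739 / 116.10 = 6.365 mol
n(R) via (i) = (2/2)×4.238 = 4.238 mol
n(R) via (ii) = (1/1)×6.365 = 6.365 mol
total n(R) = 4.238 + 6.365 = 10.60 mol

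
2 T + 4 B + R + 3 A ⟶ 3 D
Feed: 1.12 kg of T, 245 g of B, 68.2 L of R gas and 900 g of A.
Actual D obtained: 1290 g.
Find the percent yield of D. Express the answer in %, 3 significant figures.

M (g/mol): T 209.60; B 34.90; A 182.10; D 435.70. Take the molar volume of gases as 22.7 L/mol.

n(T) = 1.120×1000 / 209.60 = 5.344 mol
n(B) = 245.0 / 34.90 = 7.020 mol
n(R) = 68.20 / 22.7 = 3.004 mol
n(A) = 900.0 / 182.10 = 4.942 mol
n/ν → T: 2.672, B: 1.755, R: 3.004, A: 1.647; A is limiting.
theoretical n(D) = (3/3) × 4.942 = 4.942 mol → 2153 g
% yield = 1290 / 2153 × 100 = 59.92 %

59.9 %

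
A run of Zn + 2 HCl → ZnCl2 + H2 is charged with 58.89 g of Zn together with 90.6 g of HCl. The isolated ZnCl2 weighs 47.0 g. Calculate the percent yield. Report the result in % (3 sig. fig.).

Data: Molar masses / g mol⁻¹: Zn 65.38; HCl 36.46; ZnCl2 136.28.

n(Zn) = 58.89 / 65.38 = 0.9007 mol
n(HCl) = 90.60 / 36.46 = 2.485 mol
n/ν for Zn = 0.9007/1 = 0.9007
n/ν for HCl = 2.485/2 = 1.243
Smallest n/ν is Zn → limiting reagent.
theoretical n(ZnCl2) = (1/1) × 0.9007 = 0.9007 mol → 122.7 g
% yield = 47.0 / 122.7 × 100 = 38.30 %

38.3 %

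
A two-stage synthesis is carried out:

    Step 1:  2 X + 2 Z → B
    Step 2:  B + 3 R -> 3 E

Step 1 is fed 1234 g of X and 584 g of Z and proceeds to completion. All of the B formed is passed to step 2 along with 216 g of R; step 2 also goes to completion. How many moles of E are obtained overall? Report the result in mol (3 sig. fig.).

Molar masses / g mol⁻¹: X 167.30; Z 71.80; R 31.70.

6.81 mol

Step 1:
n(X) = 1234 / 167.30 = 7.376 mol
n(Z) = 584.0 / 71.80 = 8.134 mol
n/ν for X = 7.376/2 = 3.688
n/ν for Z = 8.134/2 = 4.067
Smallest n/ν is X → limiting reagent.
n(B) produced = (1/2) × 7.376 = 3.688 mol
Step 2:
n(B) available = 3.688 mol
n(R) = 216.0 / 31.70 = 6.814 mol
n/ν for B = 3.688/1 = 3.688
n/ν for R = 6.814/3 = 2.271
Smallest n/ν is R → limiting reagent.
n(E) = (3/3) × 6.814 = 6.814 mol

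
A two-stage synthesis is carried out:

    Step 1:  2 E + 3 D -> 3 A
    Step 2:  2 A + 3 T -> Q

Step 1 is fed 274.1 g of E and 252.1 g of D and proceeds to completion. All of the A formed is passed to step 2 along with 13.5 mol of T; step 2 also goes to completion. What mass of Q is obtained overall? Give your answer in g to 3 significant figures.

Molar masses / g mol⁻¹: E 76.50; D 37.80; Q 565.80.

1520 g

Step 1:
n(E) = 274.1 / 76.50 = 3.583 mol
n(D) = 252.1 / 37.80 = 6.669 mol
n/ν → E: 1.792, D: 2.223; E is limiting.
n(A) produced = (3/2) × 3.583 = 5.375 mol
Step 2:
n(A) available = 5.375 mol
n(T) = 13.50 mol
n/ν → A: 2.688, T: 4.500; A is limiting.
n(Q) = (1/2) × 5.375 = 2.688 mol
mass = 2.688 × 565.80 = 1521 g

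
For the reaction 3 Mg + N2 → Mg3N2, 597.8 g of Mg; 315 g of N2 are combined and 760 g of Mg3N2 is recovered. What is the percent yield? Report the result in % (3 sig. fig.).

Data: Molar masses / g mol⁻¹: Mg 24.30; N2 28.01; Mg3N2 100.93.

n(Mg) = 597.8 / 24.30 = 24.60 mol
n(N2) = 315.0 / 28.01 = 11.25 mol
n/ν for Mg = 24.60/3 = 8.200
n/ν for N2 = 11.25/1 = 11.25
Smallest n/ν is Mg → limiting reagent.
theoretical n(Mg3N2) = (1/3) × 24.60 = 8.200 mol → 827.6 g
% yield = 760 / 827.6 × 100 = 91.83 %

91.8 %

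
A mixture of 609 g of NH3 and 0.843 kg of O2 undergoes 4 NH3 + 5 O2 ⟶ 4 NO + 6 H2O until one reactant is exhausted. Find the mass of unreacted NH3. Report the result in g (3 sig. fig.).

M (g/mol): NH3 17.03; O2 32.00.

n(NH3) = 609.0 / 17.03 = 35.76 mol
n(O2) = 0.8430×1000 / 32.00 = 26.34 mol
n/ν for NH3 = 35.76/4 = 8.940
n/ν for O2 = 26.34/5 = 5.268
Smallest n/ν is O2 → limiting reagent.
NH3 consumed = (4/5) × 26.34 = 21.07 mol
NH3 remaining = 35.76 − 21.07 = 14.69 mol
mass = 14.69 × 17.03 = 250.2 g

250 g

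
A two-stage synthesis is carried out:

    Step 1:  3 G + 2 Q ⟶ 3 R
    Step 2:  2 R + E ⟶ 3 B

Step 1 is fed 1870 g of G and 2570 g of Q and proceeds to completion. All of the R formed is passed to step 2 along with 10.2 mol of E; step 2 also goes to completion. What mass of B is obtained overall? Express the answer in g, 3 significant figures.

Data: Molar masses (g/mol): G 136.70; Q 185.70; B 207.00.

4250 g

Step 1:
n(G) = 1870 / 136.70 = 13.68 mol
n(Q) = 2570 / 185.70 = 13.84 mol
n/ν for G = 13.68/3 = 4.560
n/ν for Q = 13.84/2 = 6.920
Smallest n/ν is G → limiting reagent.
n(R) produced = (3/3) × 13.68 = 13.68 mol
Step 2:
n(R) available = 13.68 mol
n(E) = 10.20 mol
n/ν for R = 13.68/2 = 6.840
n/ν for E = 10.20/1 = 10.20
Smallest n/ν is R → limiting reagent.
n(B) = (3/2) × 13.68 = 20.52 mol
mass = 20.52 × 207.00 = 4248 g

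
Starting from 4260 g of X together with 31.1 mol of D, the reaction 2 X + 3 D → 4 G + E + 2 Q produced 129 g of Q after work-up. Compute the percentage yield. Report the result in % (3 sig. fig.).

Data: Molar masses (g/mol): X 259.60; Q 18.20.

43.2 %

n(X) = 4260 / 259.60 = 16.41 mol
n(D) = 31.10 mol
n/ν → X: 8.205, D: 10.37; X is limiting.
theoretical n(Q) = (2/2) × 16.41 = 16.41 mol → 298.7 g
% yield = 129 / 298.7 × 100 = 43.19 %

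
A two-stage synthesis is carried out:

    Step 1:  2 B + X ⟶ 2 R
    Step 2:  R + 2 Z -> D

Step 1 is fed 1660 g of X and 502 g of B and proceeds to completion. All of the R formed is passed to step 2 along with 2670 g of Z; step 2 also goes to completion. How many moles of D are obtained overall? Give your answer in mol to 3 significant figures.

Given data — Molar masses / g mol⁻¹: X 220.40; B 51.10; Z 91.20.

9.82 mol

Step 1:
n(X) = 1660 / 220.40 = 7.532 mol
n(B) = 502.0 / 51.10 = 9.824 mol
n/ν for X = 7.532/1 = 7.532
n/ν for B = 9.824/2 = 4.912
Smallest n/ν is B → limiting reagent.
n(R) produced = (2/2) × 9.824 = 9.824 mol
Step 2:
n(R) available = 9.824 mol
n(Z) = 2670 / 91.20 = 29.28 mol
n/ν for R = 9.824/1 = 9.824
n/ν for Z = 29.28/2 = 14.64
Smallest n/ν is R → limiting reagent.
n(D) = (1/1) × 9.824 = 9.824 mol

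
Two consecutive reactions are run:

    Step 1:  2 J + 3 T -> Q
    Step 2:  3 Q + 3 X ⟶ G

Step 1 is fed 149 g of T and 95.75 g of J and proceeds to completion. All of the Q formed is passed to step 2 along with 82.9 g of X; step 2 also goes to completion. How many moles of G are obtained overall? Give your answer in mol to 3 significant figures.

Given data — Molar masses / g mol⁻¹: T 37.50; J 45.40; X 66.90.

0.352 mol

Step 1:
n(T) = 149.0 / 37.50 = 3.973 mol
n(J) = 95.75 / 45.40 = 2.109 mol
n/ν → T: 1.324, J: 1.055; J is limiting.
n(Q) produced = (1/2) × 2.109 = 1.055 mol
Step 2:
n(Q) available = 1.055 mol
n(X) = 82.90 / 66.90 = 1.239 mol
n/ν → Q: 0.3517, X: 0.4130; Q is limiting.
n(G) = (1/3) × 1.055 = 0.3517 mol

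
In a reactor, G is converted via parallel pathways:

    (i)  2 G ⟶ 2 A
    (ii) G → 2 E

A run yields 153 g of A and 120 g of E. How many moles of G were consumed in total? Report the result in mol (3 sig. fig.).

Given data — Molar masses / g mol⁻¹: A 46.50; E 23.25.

5.87 mol

n(A) = 153 / 46.50 = 3.290 mol
n(E) = 120 / 23.25 = 5.161 mol
n(G) via (i) = (2/2)×3.290 = 3.290 mol
n(G) via (ii) = (1/2)×5.161 = 2.581 mol
total n(G) = 3.290 + 2.581 = 5.871 mol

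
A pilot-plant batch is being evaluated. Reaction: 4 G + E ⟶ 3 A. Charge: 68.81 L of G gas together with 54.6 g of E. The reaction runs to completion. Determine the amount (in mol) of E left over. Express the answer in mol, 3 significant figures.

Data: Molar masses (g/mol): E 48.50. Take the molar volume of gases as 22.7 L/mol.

0.368 mol

n(G) = 68.81 / 22.7 = 3.031 mol
n(E) = 54.60 / 48.50 = 1.126 mol
n/ν for G = 3.031/4 = 0.7578
n/ν for E = 1.126/1 = 1.126
Smallest n/ν is G → limiting reagent.
E consumed = (1/4) × 3.031 = 0.7578 mol
E remaining = 1.126 − 0.7578 = 0.3682 mol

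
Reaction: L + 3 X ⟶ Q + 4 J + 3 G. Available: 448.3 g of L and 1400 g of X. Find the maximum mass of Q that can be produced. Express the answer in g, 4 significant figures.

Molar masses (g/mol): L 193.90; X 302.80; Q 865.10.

1333 g

n(L) = 448.3 / 193.90 = 2.312 mol
n(X) = 1400 / 302.80 = 4.624 mol
n/ν for L = 2.312/1 = 2.312
n/ν for X = 4.624/3 = 1.541
Smallest n/ν is X → limiting reagent.
n(Q) = (1/3) × 4.624 = 1.541 mol
mass = 1.541 × 865.10 = 1333 g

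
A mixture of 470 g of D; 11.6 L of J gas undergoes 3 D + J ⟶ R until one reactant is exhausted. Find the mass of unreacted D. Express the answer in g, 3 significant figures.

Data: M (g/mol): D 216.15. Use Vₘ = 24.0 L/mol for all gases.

n(D) = 470.0 / 216.15 = 2.174 mol
n(J) = 11.60 / 24.0 = 0.4833 mol
n/ν → D: 0.7247, J: 0.4833; J is limiting.
D consumed = (3/1) × 0.4833 = 1.450 mol
D remaining = 2.174 − 1.450 = 0.7240 mol
mass = 0.7240 × 216.15 = 156.5 g

157 g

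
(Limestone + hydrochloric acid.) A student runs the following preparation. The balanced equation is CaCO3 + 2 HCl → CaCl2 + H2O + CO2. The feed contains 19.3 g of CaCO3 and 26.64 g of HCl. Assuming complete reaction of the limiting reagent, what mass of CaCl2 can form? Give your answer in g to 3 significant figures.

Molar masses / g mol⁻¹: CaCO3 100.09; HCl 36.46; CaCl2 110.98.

21.4 g

n(CaCO3) = 19.30 / 100.09 = 0.1928 mol
n(HCl) = 26.64 / 36.46 = 0.7307 mol
n/ν for CaCO3 = 0.1928/1 = 0.1928
n/ν for HCl = 0.7307/2 = 0.3654
Smallest n/ν is CaCO3 → limiting reagent.
n(CaCl2) = (1/1) × 0.1928 = 0.1928 mol
mass = 0.1928 × 110.98 = 21.40 g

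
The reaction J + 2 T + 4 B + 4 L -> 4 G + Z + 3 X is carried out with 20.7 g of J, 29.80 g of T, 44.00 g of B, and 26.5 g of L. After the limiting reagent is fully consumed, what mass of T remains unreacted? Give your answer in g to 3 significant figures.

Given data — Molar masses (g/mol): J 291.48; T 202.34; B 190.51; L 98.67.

n(J) = 20.70 / 291.48 = 0.07102 mol
n(T) = 29.80 / 202.34 = 0.1473 mol
n(B) = 44.00 / 190.51 = 0.2310 mol
n(L) = 26.50 / 98.67 = 0.2686 mol
n/ν → J: 0.07102, T: 0.07365, B: 0.05775, L: 0.06715; B is limiting.
T consumed = (2/4) × 0.2310 = 0.1155 mol
T remaining = 0.1473 − 0.1155 = 0.03180 mol
mass = 0.03180 × 202.34 = 6.434 g

6.43 g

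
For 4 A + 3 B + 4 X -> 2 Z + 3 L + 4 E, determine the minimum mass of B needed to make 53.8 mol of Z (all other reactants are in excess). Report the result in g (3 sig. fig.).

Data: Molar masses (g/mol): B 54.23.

4380 g

n(Z) = 53.80 mol
n(B) = (3/2) × 53.80 = 80.70 mol
mass = 80.70 × 54.23 = 4376 g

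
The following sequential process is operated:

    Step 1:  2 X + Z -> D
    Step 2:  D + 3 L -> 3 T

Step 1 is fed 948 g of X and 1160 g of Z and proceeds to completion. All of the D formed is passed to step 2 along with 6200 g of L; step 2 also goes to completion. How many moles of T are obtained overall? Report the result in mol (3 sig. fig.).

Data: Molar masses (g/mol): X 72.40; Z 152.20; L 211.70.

19.6 mol

Step 1:
n(X) = 948.0 / 72.40 = 13.09 mol
n(Z) = 1160 / 152.20 = 7.622 mol
n/ν → X: 6.545, Z: 7.622; X is limiting.
n(D) produced = (1/2) × 13.09 = 6.545 mol
Step 2:
n(D) available = 6.545 mol
n(L) = 6200 / 211.70 = 29.29 mol
n/ν → D: 6.545, L: 9.763; D is limiting.
n(T) = (3/1) × 6.545 = 19.64 mol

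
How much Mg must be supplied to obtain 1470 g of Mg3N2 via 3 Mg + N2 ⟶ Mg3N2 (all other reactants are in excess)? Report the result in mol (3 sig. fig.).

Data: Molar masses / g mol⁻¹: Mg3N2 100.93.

43.7 mol

n(Mg3N2) = 1470 / 100.93 = 14.56 mol
n(Mg) = (3/1) × 14.56 = 43.68 mol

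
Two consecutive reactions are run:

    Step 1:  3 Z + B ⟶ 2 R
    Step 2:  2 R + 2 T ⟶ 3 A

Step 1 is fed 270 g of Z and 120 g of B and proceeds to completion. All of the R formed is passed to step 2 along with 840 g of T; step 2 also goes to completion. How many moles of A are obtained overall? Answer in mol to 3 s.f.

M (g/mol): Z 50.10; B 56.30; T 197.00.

Step 1:
n(Z) = 270.0 / 50.10 = 5.389 mol
n(B) = 120.0 / 56.30 = 2.131 mol
n/ν → Z: 1.796, B: 2.131; Z is limiting.
n(R) produced = (2/3) × 5.389 = 3.593 mol
Step 2:
n(R) available = 3.593 mol
n(T) = 840.0 / 197.00 = 4.264 mol
n/ν → R: 1.797, T: 2.132; R is limiting.
n(A) = (3/2) × 3.593 = 5.390 mol

5.39 mol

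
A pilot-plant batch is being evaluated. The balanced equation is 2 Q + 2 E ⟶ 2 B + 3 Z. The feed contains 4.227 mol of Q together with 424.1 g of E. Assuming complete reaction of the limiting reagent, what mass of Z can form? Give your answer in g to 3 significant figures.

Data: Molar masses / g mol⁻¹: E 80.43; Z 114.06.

723 g

n(Q) = 4.227 mol
n(E) = 424.1 / 80.43 = 5.273 mol
n/ν → Q: 2.114, E: 2.637; Q is limiting.
n(Z) = (3/2) × 4.227 = 6.341 mol
mass = 6.341 × 114.06 = 723.3 g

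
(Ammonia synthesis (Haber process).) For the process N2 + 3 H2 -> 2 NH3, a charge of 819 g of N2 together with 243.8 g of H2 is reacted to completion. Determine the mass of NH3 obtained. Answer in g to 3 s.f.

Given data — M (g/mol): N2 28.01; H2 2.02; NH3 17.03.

996 g

n(N2) = 819.0 / 28.01 = 29.24 mol
n(H2) = 243.8 / 2.02 = 120.7 mol
n/ν for N2 = 29.24/1 = 29.24
n/ν for H2 = 120.7/3 = 40.23
Smallest n/ν is N2 → limiting reagent.
n(NH3) = (2/1) × 29.24 = 58.48 mol
mass = 58.48 × 17.03 = 995.9 g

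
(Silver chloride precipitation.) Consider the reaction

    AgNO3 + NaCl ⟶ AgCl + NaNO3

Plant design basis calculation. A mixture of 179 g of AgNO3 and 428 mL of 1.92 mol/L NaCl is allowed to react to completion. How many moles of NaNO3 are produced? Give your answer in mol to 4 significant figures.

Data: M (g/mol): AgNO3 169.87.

n(AgNO3) = 179.0 / 169.87 = 1.054 mol
n(NaCl) = 1.92 × 428.0/1000 = 0.8218 mol
n/ν for AgNO3 = 1.054/1 = 1.054
n/ν for NaCl = 0.8218/1 = 0.8218
Smallest n/ν is NaCl → limiting reagent.
n(NaNO3) = (1/1) × 0.8218 = 0.8218 mol

0.8218 mol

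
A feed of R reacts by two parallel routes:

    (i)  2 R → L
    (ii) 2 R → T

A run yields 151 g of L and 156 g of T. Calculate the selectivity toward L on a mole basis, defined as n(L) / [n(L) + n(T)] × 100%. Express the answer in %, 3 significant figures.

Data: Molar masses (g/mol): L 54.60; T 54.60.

n(L) = 151 / 54.60 = 2.766 mol
n(T) = 156 / 54.60 = 2.857 mol
selectivity = 2.766/(2.766+2.857) × 100 = 49.19 %

49.2 %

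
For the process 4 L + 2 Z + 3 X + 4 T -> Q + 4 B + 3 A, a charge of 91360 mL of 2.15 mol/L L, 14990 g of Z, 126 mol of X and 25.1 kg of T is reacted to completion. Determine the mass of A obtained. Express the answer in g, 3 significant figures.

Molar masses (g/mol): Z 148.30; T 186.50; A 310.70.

31400 g

n(L) = 2.15 × 91360/1000 = 196.4 mol
n(Z) = 14990 / 148.30 = 101.1 mol
n(X) = 126.0 mol
n(T) = 25.10×1000 / 186.50 = 134.6 mol
n/ν for L = 196.4/4 = 49.10
n/ν for Z = 101.1/2 = 50.55
n/ν for X = 126.0/3 = 42.00
n/ν for T = 134.6/4 = 33.65
Smallest n/ν is T → limiting reagent.
n(A) = (3/4) × 134.6 = 101.0 mol
mass = 101.0 × 310.70 = 31380 g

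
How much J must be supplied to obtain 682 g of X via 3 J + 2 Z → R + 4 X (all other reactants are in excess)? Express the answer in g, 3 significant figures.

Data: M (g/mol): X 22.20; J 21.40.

493 g

n(X) = 682 / 22.20 = 30.72 mol
n(J) = (3/4) × 30.72 = 23.04 mol
mass = 23.04 × 21.40 = 493.1 g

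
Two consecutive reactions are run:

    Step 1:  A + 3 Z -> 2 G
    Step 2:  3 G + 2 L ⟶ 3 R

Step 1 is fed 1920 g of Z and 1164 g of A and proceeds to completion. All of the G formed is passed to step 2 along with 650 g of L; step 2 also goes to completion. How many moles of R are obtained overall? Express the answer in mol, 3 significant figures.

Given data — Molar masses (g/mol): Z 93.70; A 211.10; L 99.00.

Step 1:
n(Z) = 1920 / 93.70 = 20.49 mol
n(A) = 1164 / 211.10 = 5.514 mol
n/ν → Z: 6.830, A: 5.514; A is limiting.
n(G) produced = (2/1) × 5.514 = 11.03 mol
Step 2:
n(G) available = 11.03 mol
n(L) = 650.0 / 99.00 = 6.566 mol
n/ν → G: 3.677, L: 3.283; L is limiting.
n(R) = (3/2) × 6.566 = 9.849 mol

9.85 mol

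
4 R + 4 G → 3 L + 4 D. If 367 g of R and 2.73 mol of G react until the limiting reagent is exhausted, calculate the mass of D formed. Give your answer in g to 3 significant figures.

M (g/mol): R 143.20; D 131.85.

338 g

n(R) = 367.0 / 143.20 = 2.563 mol
n(G) = 2.730 mol
n/ν for R = 2.563/4 = 0.6408
n/ν for G = 2.730/4 = 0.6825
Smallest n/ν is R → limiting reagent.
n(D) = (4/4) × 2.563 = 2.563 mol
mass = 2.563 × 131.85 = 337.9 g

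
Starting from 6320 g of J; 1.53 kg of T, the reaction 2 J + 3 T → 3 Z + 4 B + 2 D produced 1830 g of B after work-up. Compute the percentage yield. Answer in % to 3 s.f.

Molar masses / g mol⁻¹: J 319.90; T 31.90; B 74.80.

n(J) = 6320 / 319.90 = 19.76 mol
n(T) = 1.530×1000 / 31.90 = 47.96 mol
n/ν for J = 19.76/2 = 9.880
n/ν for T = 47.96/3 = 15.99
Smallest n/ν is J → limiting reagent.
theoretical n(B) = (4/2) × 19.76 = 39.52 mol → 2956 g
% yield = 1830 / 2956 × 100 = 61.91 %

61.9 %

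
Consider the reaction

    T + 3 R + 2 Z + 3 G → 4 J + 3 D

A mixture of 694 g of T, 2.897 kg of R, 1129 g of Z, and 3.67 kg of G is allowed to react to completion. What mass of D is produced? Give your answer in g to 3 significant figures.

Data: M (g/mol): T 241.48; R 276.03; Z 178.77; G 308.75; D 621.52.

5360 g

n(T) = 694.0 / 241.48 = 2.874 mol
n(R) = 2.897×1000 / 276.03 = 10.50 mol
n(Z) = 1129 / 178.77 = 6.315 mol
n(G) = 3.670×1000 / 308.75 = 11.89 mol
n/ν for T = 2.874/1 = 2.874
n/ν for R = 10.50/3 = 3.500
n/ν for Z = 6.315/2 = 3.158
n/ν for G = 11.89/3 = 3.963
Smallest n/ν is T → limiting reagent.
n(D) = (3/1) × 2.874 = 8.622 mol
mass = 8.622 × 621.52 = 5359 g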